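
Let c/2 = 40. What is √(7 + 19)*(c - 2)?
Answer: 78*√26 ≈ 397.72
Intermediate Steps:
c = 80 (c = 2*40 = 80)
√(7 + 19)*(c - 2) = √(7 + 19)*(80 - 2) = √26*78 = 78*√26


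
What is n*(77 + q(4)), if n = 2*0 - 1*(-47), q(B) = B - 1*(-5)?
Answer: 4042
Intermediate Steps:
q(B) = 5 + B (q(B) = B + 5 = 5 + B)
n = 47 (n = 0 + 47 = 47)
n*(77 + q(4)) = 47*(77 + (5 + 4)) = 47*(77 + 9) = 47*86 = 4042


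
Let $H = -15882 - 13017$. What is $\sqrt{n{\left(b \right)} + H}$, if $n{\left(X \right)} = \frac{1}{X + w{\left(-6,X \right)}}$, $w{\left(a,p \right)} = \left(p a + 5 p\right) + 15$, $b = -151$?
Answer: $\frac{2 i \sqrt{1625565}}{15} \approx 170.0 i$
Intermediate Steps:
$w{\left(a,p \right)} = 15 + 5 p + a p$ ($w{\left(a,p \right)} = \left(a p + 5 p\right) + 15 = \left(5 p + a p\right) + 15 = 15 + 5 p + a p$)
$n{\left(X \right)} = \frac{1}{15}$ ($n{\left(X \right)} = \frac{1}{X + \left(15 + 5 X - 6 X\right)} = \frac{1}{X - \left(-15 + X\right)} = \frac{1}{15}$)
$H = -28899$ ($H = -15882 - 13017 = -28899$)
$\sqrt{n{\left(b \right)} + H} = \sqrt{\frac{1}{15} - 28899} = \sqrt{- \frac{433484}{15}} = \frac{2 i \sqrt{1625565}}{15}$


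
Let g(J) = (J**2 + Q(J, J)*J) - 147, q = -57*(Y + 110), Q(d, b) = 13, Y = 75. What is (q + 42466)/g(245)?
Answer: 31921/63063 ≈ 0.50618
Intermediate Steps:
q = -10545 (q = -57*(75 + 110) = -57*185 = -10545)
g(J) = -147 + J**2 + 13*J (g(J) = (J**2 + 13*J) - 147 = -147 + J**2 + 13*J)
(q + 42466)/g(245) = (-10545 + 42466)/(-147 + 245**2 + 13*245) = 31921/(-147 + 60025 + 3185) = 31921/63063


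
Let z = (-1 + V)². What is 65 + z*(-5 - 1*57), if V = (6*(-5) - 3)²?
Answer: -73392063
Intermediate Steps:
V = 1089 (V = (-30 - 3)² = (-33)² = 1089)
z = 1183744 (z = (-1 + 1089)² = 1088² = 1183744)
65 + z*(-5 - 1*57) = 65 + 1183744*(-5 - 1*57) = 65 + 1183744*(-5 - 57) = 65 + 1183744*(-62) = 65 - 73392128 = -73392063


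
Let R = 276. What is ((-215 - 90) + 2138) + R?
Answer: 2109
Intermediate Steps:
((-215 - 90) + 2138) + R = ((-215 - 90) + 2138) + 276 = (-305 + 2138) + 276 = 1833 + 276 = 2109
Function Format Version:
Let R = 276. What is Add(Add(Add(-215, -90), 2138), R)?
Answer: 2109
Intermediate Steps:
Add(Add(Add(-215, -90), 2138), R) = Add(Add(Add(-215, -90), 2138), 276) = Add(Add(-305, 2138), 276) = Add(1833, 276) = 2109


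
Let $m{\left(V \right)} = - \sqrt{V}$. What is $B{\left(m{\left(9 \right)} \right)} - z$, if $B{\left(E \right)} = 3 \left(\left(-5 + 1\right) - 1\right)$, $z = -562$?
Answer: $547$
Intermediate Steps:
$B{\left(E \right)} = -15$ ($B{\left(E \right)} = 3 \left(-4 - 1\right) = 3 \left(-5\right) = -15$)
$B{\left(m{\left(9 \right)} \right)} - z = -15 - -562 = -15 + 562 = 547$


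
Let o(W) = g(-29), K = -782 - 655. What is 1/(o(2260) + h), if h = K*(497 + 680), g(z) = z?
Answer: -1/1691378 ≈ -5.9123e-7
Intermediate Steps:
K = -1437
o(W) = -29
h = -1691349 (h = -1437*(497 + 680) = -1437*1177 = -1691349)
1/(o(2260) + h) = 1/(-29 - 1691349) = 1/(-1691378) = -1/1691378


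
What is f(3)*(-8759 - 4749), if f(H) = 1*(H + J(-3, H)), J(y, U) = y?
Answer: 0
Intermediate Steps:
f(H) = -3 + H (f(H) = 1*(H - 3) = 1*(-3 + H) = -3 + H)
f(3)*(-8759 - 4749) = (-3 + 3)*(-8759 - 4749) = 0*(-13508) = 0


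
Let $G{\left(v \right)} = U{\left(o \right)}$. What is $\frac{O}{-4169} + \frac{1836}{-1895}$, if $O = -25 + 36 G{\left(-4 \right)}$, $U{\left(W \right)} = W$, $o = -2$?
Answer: $- \frac{19711}{20845} \approx -0.9456$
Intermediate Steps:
$G{\left(v \right)} = -2$
$O = -97$ ($O = -25 + 36 \left(-2\right) = -25 - 72 = -97$)
$\frac{O}{-4169} + \frac{1836}{-1895} = - \frac{97}{-4169} + \frac{1836}{-1895} = \left(-97\right) \left(- \frac{1}{4169}\right) + 1836 \left(- \frac{1}{1895}\right) = \frac{97}{4169} - \frac{1836}{1895} = - \frac{19711}{20845}$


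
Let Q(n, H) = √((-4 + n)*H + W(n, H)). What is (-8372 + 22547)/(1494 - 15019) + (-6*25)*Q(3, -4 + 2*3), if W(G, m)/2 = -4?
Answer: -567/541 - 150*I*√10 ≈ -1.0481 - 474.34*I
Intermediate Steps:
W(G, m) = -8 (W(G, m) = 2*(-4) = -8)
Q(n, H) = √(-8 + H*(-4 + n)) (Q(n, H) = √((-4 + n)*H - 8) = √(H*(-4 + n) - 8) = √(-8 + H*(-4 + n)))
(-8372 + 22547)/(1494 - 15019) + (-6*25)*Q(3, -4 + 2*3) = (-8372 + 22547)/(1494 - 15019) + (-6*25)*√(-8 - 4*(-4 + 2*3) + (-4 + 2*3)*3) = 14175/(-13525) - 150*√(-8 - 4*(-4 + 6) + (-4 + 6)*3) = 14175*(-1/13525) - 150*√(-8 - 4*2 + 2*3) = -567/541 - 150*√(-8 - 8 + 6) = -567/541 - 150*I*√10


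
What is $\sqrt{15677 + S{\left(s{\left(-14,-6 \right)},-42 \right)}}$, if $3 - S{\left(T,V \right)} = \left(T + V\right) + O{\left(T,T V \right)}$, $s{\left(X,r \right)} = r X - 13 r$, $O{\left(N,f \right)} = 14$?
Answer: $\sqrt{15546} \approx 124.68$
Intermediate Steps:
$s{\left(X,r \right)} = - 13 r + X r$ ($s{\left(X,r \right)} = X r - 13 r = - 13 r + X r$)
$S{\left(T,V \right)} = -11 - T - V$ ($S{\left(T,V \right)} = 3 - \left(\left(T + V\right) + 14\right) = 3 - \left(14 + T + V\right) = -11 - T - V$)
$\sqrt{15677 + S{\left(s{\left(-14,-6 \right)},-42 \right)}} = \sqrt{15677 - \left(-31 - 6 \left(-13 - 14\right)\right)} = \sqrt{15677 - \left(-31 + 162\right)} = \sqrt{15677 - 131} = \sqrt{15546}$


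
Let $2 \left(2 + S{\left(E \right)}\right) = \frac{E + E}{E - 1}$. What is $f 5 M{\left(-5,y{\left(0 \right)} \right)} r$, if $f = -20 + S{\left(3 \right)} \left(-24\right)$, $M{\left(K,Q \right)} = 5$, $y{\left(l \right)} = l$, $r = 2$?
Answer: $-400$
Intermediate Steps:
$S{\left(E \right)} = -2 + \frac{E}{-1 + E}$ ($S{\left(E \right)} = -2 + \frac{\left(E + E\right) \frac{1}{E - 1}}{2} = -2 + \frac{2 E \frac{1}{-1 + E}}{2} = -2 + \frac{E}{-1 + E}$)
$f = -8$ ($f = -20 + \frac{2 - 3}{-1 + 3} \left(-24\right) = -20 + \frac{2 - 3}{2} \left(-24\right) = -20 + \frac{1}{2} \left(-1\right) \left(-24\right) = -20 - -12 = -20 + 12 = -8$)
$f 5 M{\left(-5,y{\left(0 \right)} \right)} r = - 8 \cdot 5 \cdot 5 \cdot 2 = - 8 \cdot 25 \cdot 2 = \left(-8\right) 50 = -400$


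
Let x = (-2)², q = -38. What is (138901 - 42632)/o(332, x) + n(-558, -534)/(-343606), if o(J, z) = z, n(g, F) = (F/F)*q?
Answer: 16539303083/687212 ≈ 24067.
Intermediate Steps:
n(g, F) = -38 (n(g, F) = (F/F)*(-38) = 1*(-38) = -38)
x = 4
(138901 - 42632)/o(332, x) + n(-558, -534)/(-343606) = (138901 - 42632)/4 - 38/(-343606) = 96269*(¼) - 38*(-1/343606) = 96269/4 + 19/171803 = 16539303083/687212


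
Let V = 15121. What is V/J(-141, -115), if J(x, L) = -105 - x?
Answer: 15121/36 ≈ 420.03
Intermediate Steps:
V/J(-141, -115) = 15121/(-105 - 1*(-141)) = 15121/(-105 + 141) = 15121/36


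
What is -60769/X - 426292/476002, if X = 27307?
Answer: -20283460591/6499093307 ≈ -3.1210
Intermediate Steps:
-60769/X - 426292/476002 = -60769/27307 - 426292/476002 = -60769*1/27307 - 426292*1/476002 = -60769/27307 - 213146/238001 = -20283460591/6499093307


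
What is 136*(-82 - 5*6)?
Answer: -15232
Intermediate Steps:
136*(-82 - 5*6) = 136*(-82 - 30) = 136*(-112) = -15232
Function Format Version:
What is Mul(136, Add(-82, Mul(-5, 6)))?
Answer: -15232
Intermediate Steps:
Mul(136, Add(-82, Mul(-5, 6))) = Mul(136, Add(-82, -30)) = Mul(136, -112) = -15232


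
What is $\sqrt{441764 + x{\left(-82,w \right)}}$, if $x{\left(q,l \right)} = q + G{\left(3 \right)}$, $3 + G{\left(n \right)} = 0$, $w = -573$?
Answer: $\sqrt{441679} \approx 664.59$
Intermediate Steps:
$G{\left(n \right)} = -3$ ($G{\left(n \right)} = -3 + 0 = -3$)
$x{\left(q,l \right)} = -3 + q$ ($x{\left(q,l \right)} = q - 3 = -3 + q$)
$\sqrt{441764 + x{\left(-82,w \right)}} = \sqrt{441764 - 85} = \sqrt{441679}$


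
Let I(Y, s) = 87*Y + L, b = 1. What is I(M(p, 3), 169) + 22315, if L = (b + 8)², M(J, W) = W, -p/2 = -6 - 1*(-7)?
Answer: 22657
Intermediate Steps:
p = -2 (p = -2*(-6 - 1*(-7)) = -2*(-6 + 7) = -2*1 = -2)
L = 81 (L = (1 + 8)² = 9² = 81)
I(Y, s) = 81 + 87*Y (I(Y, s) = 87*Y + 81 = 81 + 87*Y)
I(M(p, 3), 169) + 22315 = (81 + 87*3) + 22315 = (81 + 261) + 22315 = 342 + 22315 = 22657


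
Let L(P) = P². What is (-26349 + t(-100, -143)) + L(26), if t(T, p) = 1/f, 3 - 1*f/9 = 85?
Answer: -18946675/738 ≈ -25673.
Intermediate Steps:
f = -738 (f = 27 - 9*85 = 27 - 765 = -738)
t(T, p) = -1/738 (t(T, p) = 1/(-738) = -1/738)
(-26349 + t(-100, -143)) + L(26) = (-26349 - 1/738) + 26² = -19445563/738 + 676 = -18946675/738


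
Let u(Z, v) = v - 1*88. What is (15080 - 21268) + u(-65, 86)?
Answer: -6190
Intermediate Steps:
u(Z, v) = -88 + v (u(Z, v) = v - 88 = -88 + v)
(15080 - 21268) + u(-65, 86) = (15080 - 21268) + (-88 + 86) = -6188 - 2 = -6190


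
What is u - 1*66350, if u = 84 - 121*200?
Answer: -90466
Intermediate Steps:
u = -24116 (u = 84 - 24200 = -24116)
u - 1*66350 = -24116 - 1*66350 = -24116 - 66350 = -90466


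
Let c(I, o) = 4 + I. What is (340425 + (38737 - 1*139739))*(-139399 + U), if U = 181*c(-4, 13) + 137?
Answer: -33342525826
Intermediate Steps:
U = 137 (U = 181*(4 - 4) + 137 = 181*0 + 137 = 0 + 137 = 137)
(340425 + (38737 - 1*139739))*(-139399 + U) = (340425 + (38737 - 1*139739))*(-139399 + 137) = (340425 + (38737 - 139739))*(-139262) = (340425 - 101002)*(-139262) = 239423*(-139262) = -33342525826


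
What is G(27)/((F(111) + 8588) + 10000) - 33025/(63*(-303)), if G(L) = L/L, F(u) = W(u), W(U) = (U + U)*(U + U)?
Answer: 1056809/610848 ≈ 1.7301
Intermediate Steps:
W(U) = 4*U² (W(U) = (2*U)*(2*U) = 4*U²)
F(u) = 4*u²
G(L) = 1
G(27)/((F(111) + 8588) + 10000) - 33025/(63*(-303)) = 1/((4*111² + 8588) + 10000) - 33025/(63*(-303)) = 1/((4*12321 + 8588) + 10000) - 33025/(-19089) = 1/((49284 + 8588) + 10000) - 33025*(-1/19089) = 1/(57872 + 10000) + 33025/19089 = 1/67872 + 33025/19089 = 1056809/610848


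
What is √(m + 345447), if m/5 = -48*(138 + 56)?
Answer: √298887 ≈ 546.71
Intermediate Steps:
m = -46560 (m = 5*(-48*(138 + 56)) = 5*(-48*194) = 5*(-9312) = -46560)
√(m + 345447) = √(-46560 + 345447) = √298887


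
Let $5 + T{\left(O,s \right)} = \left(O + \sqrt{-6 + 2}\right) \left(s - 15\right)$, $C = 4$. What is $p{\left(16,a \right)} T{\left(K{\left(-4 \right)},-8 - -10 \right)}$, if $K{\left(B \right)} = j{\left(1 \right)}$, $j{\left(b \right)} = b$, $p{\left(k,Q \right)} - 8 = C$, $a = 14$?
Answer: $-216 - 312 i \approx -216.0 - 312.0 i$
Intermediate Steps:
$p{\left(k,Q \right)} = 12$ ($p{\left(k,Q \right)} = 8 + 4 = 12$)
$K{\left(B \right)} = 1$
$T{\left(O,s \right)} = -5 + \left(-15 + s\right) \left(O + 2 i\right)$ ($T{\left(O,s \right)} = -5 + \left(O + \sqrt{-6 + 2}\right) \left(s - 15\right) = -5 + \left(O + \sqrt{-4}\right) \left(-15 + s\right) = -5 + \left(O + 2 i\right) \left(-15 + s\right) = -5 + \left(-15 + s\right) \left(O + 2 i\right)$)
$p{\left(16,a \right)} T{\left(K{\left(-4 \right)},-8 - -10 \right)} = 12 \left(-5 - 30 i - 15 + 1 \left(-8 - -10\right) + 2 i \left(-8 - -10\right)\right) = 12 \left(-5 - 30 i - 15 + 1 \left(-8 + 10\right) + 2 i \left(-8 + 10\right)\right) = 12 \left(-5 - 30 i - 15 + 1 \cdot 2 + 2 i 2\right) = 12 \left(-5 - 30 i - 15 + 2 + 4 i\right) = 12 \left(-18 - 26 i\right) = -216 - 312 i$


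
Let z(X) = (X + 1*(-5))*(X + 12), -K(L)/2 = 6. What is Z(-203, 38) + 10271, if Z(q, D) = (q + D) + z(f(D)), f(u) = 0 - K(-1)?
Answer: 10274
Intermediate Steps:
K(L) = -12 (K(L) = -2*6 = -12)
f(u) = 12 (f(u) = 0 - 1*(-12) = 0 + 12 = 12)
z(X) = (-5 + X)*(12 + X) (z(X) = (X - 5)*(12 + X) = (-5 + X)*(12 + X))
Z(q, D) = 168 + D + q (Z(q, D) = (q + D) + (-60 + 12**2 + 7*12) = (D + q) + (-60 + 144 + 84) = (D + q) + 168 = 168 + D + q)
Z(-203, 38) + 10271 = (168 + 38 - 203) + 10271 = 3 + 10271 = 10274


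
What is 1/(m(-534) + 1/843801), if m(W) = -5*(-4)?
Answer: 843801/16876021 ≈ 0.050000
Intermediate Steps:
m(W) = 20
1/(m(-534) + 1/843801) = 1/(20 + 1/843801) = 1/(16876021/843801) = 843801/16876021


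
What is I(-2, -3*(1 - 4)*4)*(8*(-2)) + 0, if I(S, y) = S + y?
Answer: -544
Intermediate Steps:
I(-2, -3*(1 - 4)*4)*(8*(-2)) + 0 = (-2 - 3*(1 - 4)*4)*(8*(-2)) + 0 = (-2 - 3*(-3)*4)*(-16) + 0 = (-2 + 9*4)*(-16) + 0 = (-2 + 36)*(-16) + 0 = 34*(-16) + 0 = -544 + 0 = -544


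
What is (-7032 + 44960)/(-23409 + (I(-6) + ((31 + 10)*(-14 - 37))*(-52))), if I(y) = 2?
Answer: 37928/85325 ≈ 0.44451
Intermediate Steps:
(-7032 + 44960)/(-23409 + (I(-6) + ((31 + 10)*(-14 - 37))*(-52))) = (-7032 + 44960)/(-23409 + (2 + ((31 + 10)*(-14 - 37))*(-52))) = 37928/(-23409 + (2 + (41*(-51))*(-52))) = 37928/(-23409 + (2 - 2091*(-52))) = 37928/(-23409 + (2 + 108732)) = 37928/(-23409 + 108734) = 37928/85325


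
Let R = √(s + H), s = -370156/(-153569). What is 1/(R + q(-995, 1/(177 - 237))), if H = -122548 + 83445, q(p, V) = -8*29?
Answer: -35628008/14270336307 - I*√922126322281619/14270336307 ≈ -0.0024966 - 0.0021279*I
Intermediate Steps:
q(p, V) = -232
H = -39103
s = 370156/153569 (s = -370156*(-1/153569) = 370156/153569 ≈ 2.4104)
R = I*√922126322281619/153569 (R = √(370156/153569 - 39103) = √(-6004638451/153569) = I*√922126322281619/153569 ≈ 197.74*I)
1/(R + q(-995, 1/(177 - 237))) = 1/(I*√922126322281619/153569 - 232) = 1/(-232 + I*√922126322281619/153569)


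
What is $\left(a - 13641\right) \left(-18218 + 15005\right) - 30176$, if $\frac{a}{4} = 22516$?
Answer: $-245577275$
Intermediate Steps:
$a = 90064$ ($a = 4 \cdot 22516 = 90064$)
$\left(a - 13641\right) \left(-18218 + 15005\right) - 30176 = \left(90064 - 13641\right) \left(-18218 + 15005\right) - 30176 = 76423 \left(-3213\right) - 30176 = -245547099 - 30176 = -245577275$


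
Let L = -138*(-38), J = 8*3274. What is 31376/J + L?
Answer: 8586389/1637 ≈ 5245.2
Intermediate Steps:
J = 26192
L = 5244
31376/J + L = 31376/26192 + 5244 = 31376*(1/26192) + 5244 = 1961/1637 + 5244 = 8586389/1637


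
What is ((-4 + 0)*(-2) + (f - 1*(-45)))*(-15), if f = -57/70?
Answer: -10959/14 ≈ -782.79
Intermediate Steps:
f = -57/70 (f = -57*1/70 = -57/70 ≈ -0.81429)
((-4 + 0)*(-2) + (f - 1*(-45)))*(-15) = ((-4 + 0)*(-2) + (-57/70 - 1*(-45)))*(-15) = (-4*(-2) + (-57/70 + 45))*(-15) = (8 + 3093/70)*(-15) = (3653/70)*(-15) = -10959/14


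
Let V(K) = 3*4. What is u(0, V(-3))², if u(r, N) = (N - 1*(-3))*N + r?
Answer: 32400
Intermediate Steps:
V(K) = 12
u(r, N) = r + N*(3 + N) (u(r, N) = (N + 3)*N + r = (3 + N)*N + r = N*(3 + N) + r = r + N*(3 + N))
u(0, V(-3))² = (0 + 12² + 3*12)² = (0 + 144 + 36)² = 180² = 32400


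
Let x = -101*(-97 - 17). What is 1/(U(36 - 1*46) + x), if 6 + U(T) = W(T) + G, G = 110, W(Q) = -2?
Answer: 1/11616 ≈ 8.6088e-5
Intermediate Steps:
U(T) = 102 (U(T) = -6 + (-2 + 110) = -6 + 108 = 102)
x = 11514 (x = -101*(-114) = 11514)
1/(U(36 - 1*46) + x) = 1/(102 + 11514) = 1/11616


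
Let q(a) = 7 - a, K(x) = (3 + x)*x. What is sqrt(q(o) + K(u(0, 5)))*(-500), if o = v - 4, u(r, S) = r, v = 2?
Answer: -1500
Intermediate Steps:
o = -2 (o = 2 - 4 = -2)
K(x) = x*(3 + x)
sqrt(q(o) + K(u(0, 5)))*(-500) = sqrt((7 - 1*(-2)) + 0*(3 + 0))*(-500) = sqrt((7 + 2) + 0*3)*(-500) = sqrt(9 + 0)*(-500) = sqrt(9)*(-500) = 3*(-500) = -1500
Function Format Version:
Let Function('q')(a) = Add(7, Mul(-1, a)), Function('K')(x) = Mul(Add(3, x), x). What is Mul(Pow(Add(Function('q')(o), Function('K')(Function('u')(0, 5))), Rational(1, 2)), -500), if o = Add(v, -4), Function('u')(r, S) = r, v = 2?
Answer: -1500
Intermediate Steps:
o = -2 (o = Add(2, -4) = -2)
Function('K')(x) = Mul(x, Add(3, x))
Mul(Pow(Add(Function('q')(o), Function('K')(Function('u')(0, 5))), Rational(1, 2)), -500) = Mul(Pow(Add(Add(7, Mul(-1, -2)), Mul(0, Add(3, 0))), Rational(1, 2)), -500) = Mul(Pow(Add(Add(7, 2), Mul(0, 3)), Rational(1, 2)), -500) = Mul(Pow(Add(9, 0), Rational(1, 2)), -500) = Mul(Pow(9, Rational(1, 2)), -500) = Mul(3, -500) = -1500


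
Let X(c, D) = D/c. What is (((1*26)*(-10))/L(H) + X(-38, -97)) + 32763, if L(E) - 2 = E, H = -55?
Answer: 65999703/2014 ≈ 32770.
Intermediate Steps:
L(E) = 2 + E
(((1*26)*(-10))/L(H) + X(-38, -97)) + 32763 = (((1*26)*(-10))/(2 - 55) - 97/(-38)) + 32763 = ((26*(-10))/(-53) - 97*(-1/38)) + 32763 = (-260*(-1/53) + 97/38) + 32763 = (260/53 + 97/38) + 32763 = 15021/2014 + 32763 = 65999703/2014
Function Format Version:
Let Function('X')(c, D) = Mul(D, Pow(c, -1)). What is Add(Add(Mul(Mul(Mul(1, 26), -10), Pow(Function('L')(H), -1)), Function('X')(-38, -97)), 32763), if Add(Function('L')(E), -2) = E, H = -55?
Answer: Rational(65999703, 2014) ≈ 32770.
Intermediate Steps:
Function('L')(E) = Add(2, E)
Add(Add(Mul(Mul(Mul(1, 26), -10), Pow(Function('L')(H), -1)), Function('X')(-38, -97)), 32763) = Add(Add(Mul(Mul(Mul(1, 26), -10), Pow(Add(2, -55), -1)), Mul(-97, Pow(-38, -1))), 32763) = Add(Add(Mul(Mul(26, -10), Pow(-53, -1)), Mul(-97, Rational(-1, 38))), 32763) = Add(Add(Mul(-260, Rational(-1, 53)), Rational(97, 38)), 32763) = Add(Add(Rational(260, 53), Rational(97, 38)), 32763) = Add(Rational(15021, 2014), 32763) = Rational(65999703, 2014)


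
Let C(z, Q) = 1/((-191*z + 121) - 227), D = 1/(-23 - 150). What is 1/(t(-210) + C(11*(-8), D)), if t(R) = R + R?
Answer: -16702/7014839 ≈ -0.0023810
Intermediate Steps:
D = -1/173 (D = 1/(-173) = -1/173 ≈ -0.0057803)
t(R) = 2*R
C(z, Q) = 1/(-106 - 191*z) (C(z, Q) = 1/((121 - 191*z) - 227) = 1/(-106 - 191*z))
1/(t(-210) + C(11*(-8), D)) = 1/(2*(-210) - 1/(106 + 191*(11*(-8)))) = 1/(-420 - 1/(106 + 191*(-88))) = 1/(-420 - 1/(106 - 16808)) = 1/(-420 - 1/(-16702)) = 1/(-420 - 1*(-1/16702)) = 1/(-420 + 1/16702) = 1/(-7014839/16702) = -16702/7014839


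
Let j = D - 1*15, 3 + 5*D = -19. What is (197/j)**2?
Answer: 970225/9409 ≈ 103.12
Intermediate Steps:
D = -22/5 (D = -3/5 + (1/5)*(-19) = -3/5 - 19/5 = -22/5 ≈ -4.4000)
j = -97/5 (j = -22/5 - 1*15 = -22/5 - 15 = -97/5 ≈ -19.400)
(197/j)**2 = (197/(-97/5))**2 = (197*(-5/97))**2 = (-985/97)**2 = 970225/9409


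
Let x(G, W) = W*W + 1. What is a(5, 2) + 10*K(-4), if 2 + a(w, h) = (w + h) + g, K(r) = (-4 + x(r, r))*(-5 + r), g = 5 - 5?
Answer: -1165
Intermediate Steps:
x(G, W) = 1 + W² (x(G, W) = W² + 1 = 1 + W²)
g = 0
K(r) = (-5 + r)*(-3 + r²) (K(r) = (-4 + (1 + r²))*(-5 + r) = (-3 + r²)*(-5 + r) = (-5 + r)*(-3 + r²))
a(w, h) = -2 + h + w (a(w, h) = -2 + ((w + h) + 0) = -2 + ((h + w) + 0) = -2 + (h + w) = -2 + h + w)
a(5, 2) + 10*K(-4) = (-2 + 2 + 5) + 10*(15 + (-4)³ - 5*(-4)² - 3*(-4)) = 5 + 10*(15 - 64 - 5*16 + 12) = 5 + 10*(15 - 64 - 80 + 12) = 5 + 10*(-117) = 5 - 1170 = -1165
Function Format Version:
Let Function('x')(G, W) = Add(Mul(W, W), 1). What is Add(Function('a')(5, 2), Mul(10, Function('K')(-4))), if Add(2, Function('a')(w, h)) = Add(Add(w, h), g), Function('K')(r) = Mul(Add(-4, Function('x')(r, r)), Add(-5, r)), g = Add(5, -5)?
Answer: -1165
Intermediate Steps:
Function('x')(G, W) = Add(1, Pow(W, 2)) (Function('x')(G, W) = Add(Pow(W, 2), 1) = Add(1, Pow(W, 2)))
g = 0
Function('K')(r) = Mul(Add(-5, r), Add(-3, Pow(r, 2))) (Function('K')(r) = Mul(Add(-4, Add(1, Pow(r, 2))), Add(-5, r)) = Mul(Add(-3, Pow(r, 2)), Add(-5, r)) = Mul(Add(-5, r), Add(-3, Pow(r, 2))))
Function('a')(w, h) = Add(-2, h, w) (Function('a')(w, h) = Add(-2, Add(Add(w, h), 0)) = Add(-2, Add(Add(h, w), 0)) = Add(-2, Add(h, w)) = Add(-2, h, w))
Add(Function('a')(5, 2), Mul(10, Function('K')(-4))) = Add(Add(-2, 2, 5), Mul(10, Add(15, Pow(-4, 3), Mul(-5, Pow(-4, 2)), Mul(-3, -4)))) = Add(5, Mul(10, Add(15, -64, Mul(-5, 16), 12))) = Add(5, Mul(10, Add(15, -64, -80, 12))) = Add(5, Mul(10, -117)) = Add(5, -1170) = -1165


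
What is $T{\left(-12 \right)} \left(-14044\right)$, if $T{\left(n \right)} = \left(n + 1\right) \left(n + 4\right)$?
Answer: $-1235872$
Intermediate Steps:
$T{\left(n \right)} = \left(1 + n\right) \left(4 + n\right)$
$T{\left(-12 \right)} \left(-14044\right) = \left(4 + \left(-12\right)^{2} + 5 \left(-12\right)\right) \left(-14044\right) = \left(4 + 144 - 60\right) \left(-14044\right) = 88 \left(-14044\right) = -1235872$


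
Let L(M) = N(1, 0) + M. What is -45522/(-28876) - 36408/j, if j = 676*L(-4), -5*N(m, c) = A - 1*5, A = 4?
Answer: 730158951/46360418 ≈ 15.750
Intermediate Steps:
N(m, c) = 1/5 (N(m, c) = -(4 - 1*5)/5 = -(4 - 5)/5 = -1/5*(-1) = 1/5)
L(M) = 1/5 + M
j = -12844/5 (j = 676*(1/5 - 4) = 676*(-19/5) = -12844/5 ≈ -2568.8)
-45522/(-28876) - 36408/j = -45522/(-28876) - 36408/(-12844/5) = -45522*(-1/28876) - 36408*(-5/12844) = 22761/14438 + 45510/3211 = 730158951/46360418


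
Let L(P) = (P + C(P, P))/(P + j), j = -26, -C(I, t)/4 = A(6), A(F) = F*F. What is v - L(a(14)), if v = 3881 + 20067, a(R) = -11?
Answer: 885921/37 ≈ 23944.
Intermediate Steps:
A(F) = F**2
C(I, t) = -144 (C(I, t) = -4*6**2 = -4*36 = -144)
L(P) = (-144 + P)/(-26 + P) (L(P) = (P - 144)/(P - 26) = (-144 + P)/(-26 + P))
v = 23948
v - L(a(14)) = 23948 - (-144 - 11)/(-26 - 11) = 23948 - (-155)/(-37) = 23948 - (-1)*(-155)/37 = 23948 - 1*155/37 = 23948 - 155/37 = 885921/37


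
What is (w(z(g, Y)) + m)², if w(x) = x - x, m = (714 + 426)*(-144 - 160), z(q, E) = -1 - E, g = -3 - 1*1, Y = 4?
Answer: 120103833600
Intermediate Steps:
g = -4 (g = -3 - 1 = -4)
m = -346560 (m = 1140*(-304) = -346560)
w(x) = 0
(w(z(g, Y)) + m)² = (0 - 346560)² = (-346560)² = 120103833600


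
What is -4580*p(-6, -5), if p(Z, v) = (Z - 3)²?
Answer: -370980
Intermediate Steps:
p(Z, v) = (-3 + Z)²
-4580*p(-6, -5) = -4580*(-3 - 6)² = -4580*(-9)² = -4580*81 = -370980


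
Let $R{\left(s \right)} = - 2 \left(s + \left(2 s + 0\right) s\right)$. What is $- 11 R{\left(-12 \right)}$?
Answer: $6072$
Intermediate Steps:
$R{\left(s \right)} = - 4 s^{2} - 2 s$ ($R{\left(s \right)} = - 2 \left(s + 2 s s\right) = - 2 \left(s + 2 s^{2}\right) = - 4 s^{2} - 2 s$)
$- 11 R{\left(-12 \right)} = - 11 \left(\left(-2\right) \left(-12\right) \left(1 + 2 \left(-12\right)\right)\right) = - 11 \left(\left(-2\right) \left(-12\right) \left(1 - 24\right)\right) = - 11 \left(\left(-2\right) \left(-12\right) \left(-23\right)\right) = \left(-11\right) \left(-552\right) = 6072$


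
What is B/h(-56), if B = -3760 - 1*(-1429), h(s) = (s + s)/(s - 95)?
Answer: -50283/16 ≈ -3142.7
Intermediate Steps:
h(s) = 2*s/(-95 + s) (h(s) = (2*s)/(-95 + s) = 2*s/(-95 + s))
B = -2331 (B = -3760 + 1429 = -2331)
B/h(-56) = -2331/(2*(-56)/(-95 - 56)) = -2331/(2*(-56)/(-151)) = -2331/(2*(-56)*(-1/151)) = -2331/112/151 = -2331*151/112 = -50283/16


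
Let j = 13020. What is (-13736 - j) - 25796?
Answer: -52552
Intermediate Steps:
(-13736 - j) - 25796 = (-13736 - 1*13020) - 25796 = (-13736 - 13020) - 25796 = -26756 - 25796 = -52552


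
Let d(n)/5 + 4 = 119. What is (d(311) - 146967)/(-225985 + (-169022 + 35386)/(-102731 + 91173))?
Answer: 845999368/1305900497 ≈ 0.64783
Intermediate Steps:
d(n) = 575 (d(n) = -20 + 5*119 = -20 + 595 = 575)
(d(311) - 146967)/(-225985 + (-169022 + 35386)/(-102731 + 91173)) = (575 - 146967)/(-225985 + (-169022 + 35386)/(-102731 + 91173)) = -146392/(-225985 - 133636/(-11558)) = -146392/(-225985 - 133636*(-1/11558)) = -146392/(-225985 + 66818/5779) = -146392/(-1305900497/5779) = -146392*(-5779/1305900497) = 845999368/1305900497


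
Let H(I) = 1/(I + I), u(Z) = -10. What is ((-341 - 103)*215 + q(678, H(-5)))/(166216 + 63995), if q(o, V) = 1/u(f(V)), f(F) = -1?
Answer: -954601/2302110 ≈ -0.41466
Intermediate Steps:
H(I) = 1/(2*I)
q(o, V) = -⅒ (q(o, V) = 1/(-10) = -⅒)
((-341 - 103)*215 + q(678, H(-5)))/(166216 + 63995) = ((-341 - 103)*215 - ⅒)/(166216 + 63995) = (-444*215 - ⅒)/230211 = (-95460 - ⅒)*(1/230211) = -954601/10*1/230211 = -954601/2302110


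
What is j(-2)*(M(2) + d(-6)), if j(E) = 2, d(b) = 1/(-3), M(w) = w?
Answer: 10/3 ≈ 3.3333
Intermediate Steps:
d(b) = -⅓
j(-2)*(M(2) + d(-6)) = 2*(2 - ⅓) = 2*(5/3) = 10/3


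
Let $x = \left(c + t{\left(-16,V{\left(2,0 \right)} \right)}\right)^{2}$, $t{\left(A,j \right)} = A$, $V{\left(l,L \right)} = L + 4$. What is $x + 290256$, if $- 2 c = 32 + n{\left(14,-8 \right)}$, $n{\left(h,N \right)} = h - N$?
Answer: $292105$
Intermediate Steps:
$V{\left(l,L \right)} = 4 + L$
$c = -27$ ($c = - \frac{32 + \left(14 - -8\right)}{2} = - \frac{32 + \left(14 + 8\right)}{2} = - \frac{32 + 22}{2} = \left(- \frac{1}{2}\right) 54 = -27$)
$x = 1849$ ($x = \left(-27 - 16\right)^{2} = \left(-43\right)^{2} = 1849$)
$x + 290256 = 1849 + 290256 = 292105$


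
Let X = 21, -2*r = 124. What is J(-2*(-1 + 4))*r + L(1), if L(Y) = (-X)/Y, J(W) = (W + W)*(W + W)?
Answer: -8949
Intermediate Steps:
r = -62 (r = -1/2*124 = -62)
J(W) = 4*W**2 (J(W) = (2*W)*(2*W) = 4*W**2)
L(Y) = -21/Y (L(Y) = (-1*21)/Y = -21/Y)
J(-2*(-1 + 4))*r + L(1) = (4*(-2*(-1 + 4))**2)*(-62) - 21/1 = (4*(-2*3)**2)*(-62) - 21*1 = (4*(-6)**2)*(-62) - 21 = (4*36)*(-62) - 21 = 144*(-62) - 21 = -8928 - 21 = -8949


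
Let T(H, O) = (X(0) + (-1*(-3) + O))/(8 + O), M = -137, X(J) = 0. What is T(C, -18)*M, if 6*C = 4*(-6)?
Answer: -411/2 ≈ -205.50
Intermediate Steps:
C = -4 (C = (4*(-6))/6 = (⅙)*(-24) = -4)
T(H, O) = (3 + O)/(8 + O) (T(H, O) = (0 + (-1*(-3) + O))/(8 + O) = (0 + (3 + O))/(8 + O) = (3 + O)/(8 + O))
T(C, -18)*M = ((3 - 18)/(8 - 18))*(-137) = (-15/(-10))*(-137) = -⅒*(-15)*(-137) = (3/2)*(-137) = -411/2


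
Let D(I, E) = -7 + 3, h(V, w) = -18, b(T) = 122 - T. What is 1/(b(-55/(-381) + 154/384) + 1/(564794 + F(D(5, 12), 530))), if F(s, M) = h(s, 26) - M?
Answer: 2293095744/278507033573 ≈ 0.0082335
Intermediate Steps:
D(I, E) = -4
F(s, M) = -18 - M
1/(b(-55/(-381) + 154/384) + 1/(564794 + F(D(5, 12), 530))) = 1/((122 - (-55/(-381) + 154/384)) + 1/(564794 + (-18 - 1*530))) = 1/((122 - (-55*(-1/381) + 154*(1/384))) + 1/(564794 + (-18 - 530))) = 1/((122 - (55/381 + 77/192)) + 1/(564794 - 548)) = 1/((122 - 1*4433/8128) + 1/564246) = 1/((122 - 4433/8128) + 1/564246) = 1/(987183/8128 + 1/564246) = 1/(278507033573/2293095744) = 2293095744/278507033573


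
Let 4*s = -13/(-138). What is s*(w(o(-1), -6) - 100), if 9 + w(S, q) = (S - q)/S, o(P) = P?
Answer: -247/92 ≈ -2.6848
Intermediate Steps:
w(S, q) = -9 + (S - q)/S
s = 13/552 (s = (-13/(-138))/4 = (-13*(-1/138))/4 = (¼)*(13/138) = 13/552 ≈ 0.023551)
s*(w(o(-1), -6) - 100) = 13*((-8 - 1*(-6)/(-1)) - 100)/552 = 13*((-8 - 1*(-6)*(-1)) - 100)/552 = 13*((-8 - 6) - 100)/552 = 13*(-14 - 100)/552 = (13/552)*(-114) = -247/92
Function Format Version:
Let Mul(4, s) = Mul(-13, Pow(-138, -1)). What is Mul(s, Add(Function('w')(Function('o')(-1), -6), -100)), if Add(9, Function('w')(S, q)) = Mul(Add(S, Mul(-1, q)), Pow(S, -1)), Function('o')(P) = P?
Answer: Rational(-247, 92) ≈ -2.6848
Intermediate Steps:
Function('w')(S, q) = Add(-9, Mul(Pow(S, -1), Add(S, Mul(-1, q)))) (Function('w')(S, q) = Add(-9, Mul(Add(S, Mul(-1, q)), Pow(S, -1))) = Add(-9, Mul(Pow(S, -1), Add(S, Mul(-1, q)))))
s = Rational(13, 552) (s = Mul(Rational(1, 4), Mul(-13, Pow(-138, -1))) = Mul(Rational(1, 4), Mul(-13, Rational(-1, 138))) = Mul(Rational(1, 4), Rational(13, 138)) = Rational(13, 552) ≈ 0.023551)
Mul(s, Add(Function('w')(Function('o')(-1), -6), -100)) = Mul(Rational(13, 552), Add(Add(-8, Mul(-1, -6, Pow(-1, -1))), -100)) = Mul(Rational(13, 552), Add(Add(-8, Mul(-1, -6, -1)), -100)) = Mul(Rational(13, 552), Add(Add(-8, -6), -100)) = Mul(Rational(13, 552), Add(-14, -100)) = Mul(Rational(13, 552), -114) = Rational(-247, 92)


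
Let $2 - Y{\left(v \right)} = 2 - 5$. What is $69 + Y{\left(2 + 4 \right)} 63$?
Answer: $384$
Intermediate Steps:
$Y{\left(v \right)} = 5$ ($Y{\left(v \right)} = 2 - \left(2 - 5\right) = 2 - -3 = 2 + 3 = 5$)
$69 + Y{\left(2 + 4 \right)} 63 = 69 + 5 \cdot 63 = 69 + 315 = 384$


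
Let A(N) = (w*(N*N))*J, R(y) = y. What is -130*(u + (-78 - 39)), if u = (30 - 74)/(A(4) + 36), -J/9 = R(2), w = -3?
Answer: 684736/45 ≈ 15216.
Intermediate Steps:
J = -18 (J = -9*2 = -18)
A(N) = 54*N² (A(N) = -3*N*N*(-18) = -3*N²*(-18) = 54*N²)
u = -11/225 (u = (30 - 74)/(54*4² + 36) = -44/(54*16 + 36) = -44/(864 + 36) = -44/900 = -44*1/900 = -11/225 ≈ -0.048889)
-130*(u + (-78 - 39)) = -130*(-11/225 + (-78 - 39)) = -130*(-11/225 - 117) = -130*(-26336/225) = 684736/45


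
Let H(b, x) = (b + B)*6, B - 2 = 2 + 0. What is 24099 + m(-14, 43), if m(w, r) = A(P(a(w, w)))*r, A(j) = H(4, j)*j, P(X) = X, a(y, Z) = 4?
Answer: 32355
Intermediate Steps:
B = 4 (B = 2 + (2 + 0) = 2 + 2 = 4)
H(b, x) = 24 + 6*b (H(b, x) = (b + 4)*6 = (4 + b)*6 = 24 + 6*b)
A(j) = 48*j (A(j) = (24 + 6*4)*j = (24 + 24)*j = 48*j)
m(w, r) = 192*r (m(w, r) = (48*4)*r = 192*r)
24099 + m(-14, 43) = 24099 + 192*43 = 24099 + 8256 = 32355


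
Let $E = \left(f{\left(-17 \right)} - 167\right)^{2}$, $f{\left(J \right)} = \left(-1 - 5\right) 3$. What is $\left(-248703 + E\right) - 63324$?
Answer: $-277802$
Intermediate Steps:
$f{\left(J \right)} = -18$ ($f{\left(J \right)} = \left(-6\right) 3 = -18$)
$E = 34225$ ($E = \left(-18 - 167\right)^{2} = \left(-185\right)^{2} = 34225$)
$\left(-248703 + E\right) - 63324 = \left(-248703 + 34225\right) - 63324 = -214478 - 63324 = -277802$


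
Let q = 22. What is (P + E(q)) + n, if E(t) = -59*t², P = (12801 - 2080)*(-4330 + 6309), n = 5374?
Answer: 21193677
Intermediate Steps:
P = 21216859 (P = 10721*1979 = 21216859)
(P + E(q)) + n = (21216859 - 59*22²) + 5374 = (21216859 - 59*484) + 5374 = (21216859 - 28556) + 5374 = 21188303 + 5374 = 21193677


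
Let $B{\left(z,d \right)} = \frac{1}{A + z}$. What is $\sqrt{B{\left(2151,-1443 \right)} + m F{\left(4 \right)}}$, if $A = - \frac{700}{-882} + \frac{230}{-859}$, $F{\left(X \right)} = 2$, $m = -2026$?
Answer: $\frac{i \sqrt{54932576528315975849}}{116434127} \approx 63.655 i$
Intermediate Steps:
$A = \frac{28460}{54117}$ ($A = \left(-700\right) \left(- \frac{1}{882}\right) + 230 \left(- \frac{1}{859}\right) = \frac{50}{63} - \frac{230}{859} = \frac{28460}{54117} \approx 0.5259$)
$B{\left(z,d \right)} = \frac{1}{\frac{28460}{54117} + z}$
$\sqrt{B{\left(2151,-1443 \right)} + m F{\left(4 \right)}} = \sqrt{\frac{54117}{28460 + 54117 \cdot 2151} - 4052} = \sqrt{\frac{54117}{28460 + 116405667} - 4052} = \sqrt{\frac{54117}{116434127} - 4052} = \sqrt{- \frac{471791028487}{116434127}} = \frac{i \sqrt{54932576528315975849}}{116434127}$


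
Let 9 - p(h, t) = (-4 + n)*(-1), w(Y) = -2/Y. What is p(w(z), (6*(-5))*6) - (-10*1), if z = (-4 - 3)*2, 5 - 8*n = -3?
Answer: 16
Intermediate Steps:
n = 1 (n = 5/8 - ⅛*(-3) = 5/8 + 3/8 = 1)
z = -14 (z = -7*2 = -14)
p(h, t) = 6 (p(h, t) = 9 - (-4 + 1)*(-1) = 9 - (-3)*(-1) = 9 - 1*3 = 9 - 3 = 6)
p(w(z), (6*(-5))*6) - (-10*1) = 6 - (-10*1) = 6 - (-10) = 6 - 1*(-10) = 6 + 10 = 16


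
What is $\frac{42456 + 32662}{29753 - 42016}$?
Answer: $- \frac{75118}{12263} \approx -6.1256$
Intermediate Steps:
$\frac{42456 + 32662}{29753 - 42016} = \frac{75118}{-12263} = 75118 \left(- \frac{1}{12263}\right) = - \frac{75118}{12263}$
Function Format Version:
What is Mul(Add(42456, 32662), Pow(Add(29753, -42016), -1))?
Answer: Rational(-75118, 12263) ≈ -6.1256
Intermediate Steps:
Mul(Add(42456, 32662), Pow(Add(29753, -42016), -1)) = Mul(75118, Pow(-12263, -1)) = Mul(75118, Rational(-1, 12263)) = Rational(-75118, 12263)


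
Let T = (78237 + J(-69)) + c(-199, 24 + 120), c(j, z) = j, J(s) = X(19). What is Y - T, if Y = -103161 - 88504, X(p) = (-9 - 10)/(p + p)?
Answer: -539405/2 ≈ -2.6970e+5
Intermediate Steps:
X(p) = -19/(2*p) (X(p) = -19*1/(2*p) = -19/(2*p))
J(s) = -1/2 (J(s) = -19/2/19 = -19/2*1/19 = -1/2)
T = 156075/2 (T = (78237 - 1/2) - 199 = 156473/2 - 199 = 156075/2 ≈ 78038.)
Y = -191665
Y - T = -191665 - 1*156075/2 = -191665 - 156075/2 = -539405/2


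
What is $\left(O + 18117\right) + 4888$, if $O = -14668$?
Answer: $8337$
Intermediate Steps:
$\left(O + 18117\right) + 4888 = \left(-14668 + 18117\right) + 4888 = 3449 + 4888 = 8337$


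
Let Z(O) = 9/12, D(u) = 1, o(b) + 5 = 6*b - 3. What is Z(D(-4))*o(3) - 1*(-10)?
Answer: 35/2 ≈ 17.500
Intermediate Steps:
o(b) = -8 + 6*b (o(b) = -5 + (6*b - 3) = -5 + (-3 + 6*b) = -8 + 6*b)
Z(O) = ¾ (Z(O) = 9*(1/12) = ¾)
Z(D(-4))*o(3) - 1*(-10) = 3*(-8 + 6*3)/4 - 1*(-10) = 3*(-8 + 18)/4 + 10 = (¾)*10 + 10 = 15/2 + 10 = 35/2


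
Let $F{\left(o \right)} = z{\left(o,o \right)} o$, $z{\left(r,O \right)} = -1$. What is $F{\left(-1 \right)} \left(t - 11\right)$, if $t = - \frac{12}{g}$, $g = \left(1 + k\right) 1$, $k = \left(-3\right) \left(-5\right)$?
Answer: $- \frac{47}{4} \approx -11.75$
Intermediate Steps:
$k = 15$
$g = 16$ ($g = \left(1 + 15\right) 1 = 16 \cdot 1 = 16$)
$F{\left(o \right)} = - o$
$t = - \frac{3}{4}$ ($t = - \frac{12}{16} = \left(-12\right) \frac{1}{16} = - \frac{3}{4} \approx -0.75$)
$F{\left(-1 \right)} \left(t - 11\right) = \left(-1\right) \left(-1\right) \left(- \frac{3}{4} - 11\right) = 1 \left(- \frac{47}{4}\right) = - \frac{47}{4}$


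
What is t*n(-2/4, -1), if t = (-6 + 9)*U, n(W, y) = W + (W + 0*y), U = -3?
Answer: 9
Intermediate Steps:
n(W, y) = 2*W (n(W, y) = W + (W + 0) = W + W = 2*W)
t = -9 (t = (-6 + 9)*(-3) = 3*(-3) = -9)
t*n(-2/4, -1) = -18*(-2/4) = -18*(-2*1/4) = -18*(-1)/2 = -9*(-1) = 9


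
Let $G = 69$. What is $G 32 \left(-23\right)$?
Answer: $-50784$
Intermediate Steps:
$G 32 \left(-23\right) = 69 \cdot 32 \left(-23\right) = 2208 \left(-23\right) = -50784$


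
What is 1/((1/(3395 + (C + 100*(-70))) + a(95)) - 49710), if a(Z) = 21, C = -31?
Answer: -3636/180669205 ≈ -2.0125e-5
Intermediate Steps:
1/((1/(3395 + (C + 100*(-70))) + a(95)) - 49710) = 1/((1/(3395 + (-31 + 100*(-70))) + 21) - 49710) = 1/((1/(3395 + (-31 - 7000)) + 21) - 49710) = 1/((1/(3395 - 7031) + 21) - 49710) = 1/((1/(-3636) + 21) - 49710) = 1/((-1/3636 + 21) - 49710) = 1/(76355/3636 - 49710) = 1/(-180669205/3636) = -3636/180669205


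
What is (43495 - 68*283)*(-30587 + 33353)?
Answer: 67078266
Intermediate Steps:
(43495 - 68*283)*(-30587 + 33353) = (43495 - 19244)*2766 = 24251*2766 = 67078266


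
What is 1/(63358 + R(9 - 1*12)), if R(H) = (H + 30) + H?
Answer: 1/63382 ≈ 1.5777e-5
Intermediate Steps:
R(H) = 30 + 2*H (R(H) = (30 + H) + H = 30 + 2*H)
1/(63358 + R(9 - 1*12)) = 1/(63358 + (30 + 2*(9 - 1*12))) = 1/(63358 + (30 + 2*(9 - 12))) = 1/(63358 + (30 + 2*(-3))) = 1/(63358 + (30 - 6)) = 1/(63358 + 24) = 1/63382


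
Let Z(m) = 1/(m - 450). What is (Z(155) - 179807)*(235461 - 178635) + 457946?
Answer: -3014090174446/295 ≈ -1.0217e+10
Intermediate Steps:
Z(m) = 1/(-450 + m)
(Z(155) - 179807)*(235461 - 178635) + 457946 = (1/(-450 + 155) - 179807)*(235461 - 178635) + 457946 = (1/(-295) - 179807)*56826 + 457946 = (-1/295 - 179807)*56826 + 457946 = -53043066/295*56826 + 457946 = -3014225268516/295 + 457946 = -3014090174446/295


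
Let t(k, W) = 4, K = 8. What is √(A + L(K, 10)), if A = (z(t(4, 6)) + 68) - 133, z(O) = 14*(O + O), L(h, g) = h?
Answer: √55 ≈ 7.4162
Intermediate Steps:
z(O) = 28*O (z(O) = 14*(2*O) = 28*O)
A = 47 (A = (28*4 + 68) - 133 = (112 + 68) - 133 = 180 - 133 = 47)
√(A + L(K, 10)) = √(47 + 8) = √55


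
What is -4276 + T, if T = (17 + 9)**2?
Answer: -3600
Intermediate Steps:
T = 676 (T = 26**2 = 676)
-4276 + T = -4276 + 676 = -3600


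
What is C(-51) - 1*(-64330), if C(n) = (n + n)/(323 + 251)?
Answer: 18462659/287 ≈ 64330.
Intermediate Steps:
C(n) = n/287 (C(n) = (2*n)/574 = (2*n)*(1/574) = n/287)
C(-51) - 1*(-64330) = (1/287)*(-51) - 1*(-64330) = -51/287 + 64330 = 18462659/287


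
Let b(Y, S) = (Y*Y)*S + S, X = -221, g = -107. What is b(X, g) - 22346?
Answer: -5248440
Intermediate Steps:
b(Y, S) = S + S*Y² (b(Y, S) = Y²*S + S = S*Y² + S = S + S*Y²)
b(X, g) - 22346 = -107*(1 + (-221)²) - 22346 = -107*(1 + 48841) - 22346 = -107*48842 - 22346 = -5226094 - 22346 = -5248440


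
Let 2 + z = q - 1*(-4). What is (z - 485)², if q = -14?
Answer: 247009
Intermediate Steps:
z = -12 (z = -2 + (-14 - 1*(-4)) = -2 + (-14 + 4) = -2 - 10 = -12)
(z - 485)² = (-12 - 485)² = (-497)² = 247009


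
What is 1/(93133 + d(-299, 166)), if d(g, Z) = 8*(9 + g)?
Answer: 1/90813 ≈ 1.1012e-5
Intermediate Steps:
d(g, Z) = 72 + 8*g
1/(93133 + d(-299, 166)) = 1/(93133 + (72 + 8*(-299))) = 1/(93133 + (72 - 2392)) = 1/(93133 - 2320) = 1/90813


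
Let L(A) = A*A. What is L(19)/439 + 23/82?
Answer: 39699/35998 ≈ 1.1028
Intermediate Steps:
L(A) = A²
L(19)/439 + 23/82 = 19²/439 + 23/82 = 361*(1/439) + 23*(1/82) = 361/439 + 23/82 = 39699/35998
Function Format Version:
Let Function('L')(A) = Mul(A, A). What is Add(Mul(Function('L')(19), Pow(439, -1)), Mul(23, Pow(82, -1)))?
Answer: Rational(39699, 35998) ≈ 1.1028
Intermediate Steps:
Function('L')(A) = Pow(A, 2)
Add(Mul(Function('L')(19), Pow(439, -1)), Mul(23, Pow(82, -1))) = Add(Mul(Pow(19, 2), Pow(439, -1)), Mul(23, Pow(82, -1))) = Add(Mul(361, Rational(1, 439)), Mul(23, Rational(1, 82))) = Add(Rational(361, 439), Rational(23, 82)) = Rational(39699, 35998)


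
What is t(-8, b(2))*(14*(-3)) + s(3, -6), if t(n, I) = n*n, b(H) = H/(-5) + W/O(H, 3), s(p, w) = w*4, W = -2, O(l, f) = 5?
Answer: -2712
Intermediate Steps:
s(p, w) = 4*w
b(H) = -⅖ - H/5 (b(H) = H/(-5) - 2/5 = H*(-⅕) - 2*⅕ = -H/5 - ⅖ = -⅖ - H/5)
t(n, I) = n²
t(-8, b(2))*(14*(-3)) + s(3, -6) = (-8)²*(14*(-3)) + 4*(-6) = 64*(-42) - 24 = -2688 - 24 = -2712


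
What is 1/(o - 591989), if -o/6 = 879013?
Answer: -1/5866067 ≈ -1.7047e-7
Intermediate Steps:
o = -5274078 (o = -6*879013 = -5274078)
1/(o - 591989) = 1/(-5274078 - 591989) = 1/(-5866067) = -1/5866067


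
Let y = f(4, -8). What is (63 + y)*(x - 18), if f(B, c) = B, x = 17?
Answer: -67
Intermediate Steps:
y = 4
(63 + y)*(x - 18) = (63 + 4)*(17 - 18) = 67*(-1) = -67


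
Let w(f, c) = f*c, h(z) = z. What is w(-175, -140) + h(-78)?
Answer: 24422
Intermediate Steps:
w(f, c) = c*f
w(-175, -140) + h(-78) = -140*(-175) - 78 = 24500 - 78 = 24422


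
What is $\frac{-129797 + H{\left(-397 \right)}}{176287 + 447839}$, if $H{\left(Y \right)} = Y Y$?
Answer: $\frac{13906}{312063} \approx 0.044562$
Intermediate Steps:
$H{\left(Y \right)} = Y^{2}$
$\frac{-129797 + H{\left(-397 \right)}}{176287 + 447839} = \frac{-129797 + \left(-397\right)^{2}}{176287 + 447839} = \frac{-129797 + 157609}{624126} = 27812 \cdot \frac{1}{624126} = \frac{13906}{312063}$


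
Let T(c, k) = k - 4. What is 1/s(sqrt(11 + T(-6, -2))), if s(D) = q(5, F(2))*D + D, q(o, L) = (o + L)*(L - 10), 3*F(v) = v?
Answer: -9*sqrt(5)/2335 ≈ -0.0086187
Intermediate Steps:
F(v) = v/3
T(c, k) = -4 + k
q(o, L) = (-10 + L)*(L + o) (q(o, L) = (L + o)*(-10 + L) = (-10 + L)*(L + o))
s(D) = -467*D/9 (s(D) = (((1/3)*2)**2 - 10*2/3 - 10*5 + ((1/3)*2)*5)*D + D = ((2/3)**2 - 10*2/3 - 50 + (2/3)*5)*D + D = (4/9 - 20/3 - 50 + 10/3)*D + D = -476*D/9 + D = -467*D/9)
1/s(sqrt(11 + T(-6, -2))) = 1/(-467*sqrt(11 + (-4 - 2))/9) = 1/(-467*sqrt(11 - 6)/9) = 1/(-467*sqrt(5)/9) = -9*sqrt(5)/2335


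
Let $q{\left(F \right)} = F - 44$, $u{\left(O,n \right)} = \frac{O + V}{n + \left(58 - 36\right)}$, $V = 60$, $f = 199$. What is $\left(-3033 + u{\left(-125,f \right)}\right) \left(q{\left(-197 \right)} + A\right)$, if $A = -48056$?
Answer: $146499006$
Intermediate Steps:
$u{\left(O,n \right)} = \frac{60 + O}{22 + n}$ ($u{\left(O,n \right)} = \frac{O + 60}{n + \left(58 - 36\right)} = \frac{60 + O}{n + \left(58 - 36\right)} = \frac{60 + O}{n + 22} = \frac{60 + O}{22 + n}$)
$q{\left(F \right)} = -44 + F$ ($q{\left(F \right)} = F - 44 = -44 + F$)
$\left(-3033 + u{\left(-125,f \right)}\right) \left(q{\left(-197 \right)} + A\right) = \left(-3033 + \frac{60 - 125}{22 + 199}\right) \left(\left(-44 - 197\right) - 48056\right) = \left(-3033 + \frac{1}{221} \left(-65\right)\right) \left(-241 - 48056\right) = \left(-3033 + \frac{1}{221} \left(-65\right)\right) \left(-48297\right) = \left(-3033 - \frac{5}{17}\right) \left(-48297\right) = \left(- \frac{51566}{17}\right) \left(-48297\right) = 146499006$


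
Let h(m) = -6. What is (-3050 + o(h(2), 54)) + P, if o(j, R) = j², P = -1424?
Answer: -4438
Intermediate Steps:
(-3050 + o(h(2), 54)) + P = (-3050 + (-6)²) - 1424 = (-3050 + 36) - 1424 = -3014 - 1424 = -4438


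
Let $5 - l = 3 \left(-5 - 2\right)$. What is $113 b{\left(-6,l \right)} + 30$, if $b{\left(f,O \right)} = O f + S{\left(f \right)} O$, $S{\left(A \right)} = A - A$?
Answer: $-17598$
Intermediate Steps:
$S{\left(A \right)} = 0$
$l = 26$ ($l = 5 - 3 \left(-5 - 2\right) = 5 - 3 \left(-7\right) = 5 - -21 = 5 + 21 = 26$)
$b{\left(f,O \right)} = O f$ ($b{\left(f,O \right)} = O f + 0 O = O f + 0 = O f$)
$113 b{\left(-6,l \right)} + 30 = 113 \cdot 26 \left(-6\right) + 30 = 113 \left(-156\right) + 30 = -17628 + 30 = -17598$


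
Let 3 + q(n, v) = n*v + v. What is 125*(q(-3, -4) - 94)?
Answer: -11125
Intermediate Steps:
q(n, v) = -3 + v + n*v (q(n, v) = -3 + (n*v + v) = -3 + (v + n*v) = -3 + v + n*v)
125*(q(-3, -4) - 94) = 125*((-3 - 4 - 3*(-4)) - 94) = 125*((-3 - 4 + 12) - 94) = 125*(5 - 94) = 125*(-89) = -11125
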